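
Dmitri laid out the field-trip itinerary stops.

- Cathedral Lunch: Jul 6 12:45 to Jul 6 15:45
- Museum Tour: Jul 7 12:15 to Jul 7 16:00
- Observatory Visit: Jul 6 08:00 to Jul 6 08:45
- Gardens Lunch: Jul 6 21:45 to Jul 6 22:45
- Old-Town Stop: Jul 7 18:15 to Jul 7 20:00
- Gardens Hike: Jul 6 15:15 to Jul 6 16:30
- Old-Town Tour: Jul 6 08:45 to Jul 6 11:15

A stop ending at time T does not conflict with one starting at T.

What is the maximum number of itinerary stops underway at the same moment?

Walk through starts and ends in time order (an end at T is processed before a start at T):
Jul 6 08:00 start Observatory Visit → 1
Jul 6 08:45 end Observatory Visit → 0
Jul 6 08:45 start Old-Town Tour → 1
Jul 6 11:15 end Old-Town Tour → 0
Jul 6 12:45 start Cathedral Lunch → 1
Jul 6 15:15 start Gardens Hike → 2
Jul 6 15:45 end Cathedral Lunch → 1
Jul 6 16:30 end Gardens Hike → 0
Jul 6 21:45 start Gardens Lunch → 1
Jul 6 22:45 end Gardens Lunch → 0
Jul 7 12:15 start Museum Tour → 1
Jul 7 16:00 end Museum Tour → 0
Jul 7 18:15 start Old-Town Stop → 1
Jul 7 20:00 end Old-Town Stop → 0
Peak is 2, at Jul 6 15:15 (Cathedral Lunch, Gardens Hike).

2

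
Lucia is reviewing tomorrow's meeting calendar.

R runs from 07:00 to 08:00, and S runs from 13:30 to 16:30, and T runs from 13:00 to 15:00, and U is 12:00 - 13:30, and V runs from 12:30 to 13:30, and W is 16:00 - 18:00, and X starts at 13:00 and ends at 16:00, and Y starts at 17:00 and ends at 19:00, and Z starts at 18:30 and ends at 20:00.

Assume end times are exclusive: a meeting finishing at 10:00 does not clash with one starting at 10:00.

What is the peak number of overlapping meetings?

4

Walk through starts and ends in time order (an end at T is processed before a start at T):
07:00 start R → 1
08:00 end R → 0
12:00 start U → 1
12:30 start V → 2
13:00 start T → 3
13:00 start X → 4
13:30 end U → 3
13:30 end V → 2
13:30 start S → 3
15:00 end T → 2
16:00 end X → 1
16:00 start W → 2
16:30 end S → 1
17:00 start Y → 2
18:00 end W → 1
18:30 start Z → 2
19:00 end Y → 1
20:00 end Z → 0
Peak is 4, at 13:00 (T, U, V, X).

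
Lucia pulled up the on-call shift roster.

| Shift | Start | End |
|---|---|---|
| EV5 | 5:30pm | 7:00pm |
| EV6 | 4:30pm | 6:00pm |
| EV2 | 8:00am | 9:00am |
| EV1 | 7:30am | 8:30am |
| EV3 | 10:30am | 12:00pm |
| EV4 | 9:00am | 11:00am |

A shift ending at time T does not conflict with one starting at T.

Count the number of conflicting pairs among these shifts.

3

Sorted by start: EV1, EV2, EV4, EV3, EV6, EV5.
EV2 starts before EV1 ends → EV1 and EV2 overlap.
EV4 starts after EV1 ends — done with EV1.
EV4 starts exactly when EV2 ends (back-to-back, no overlap) — done with EV2.
EV3 starts before EV4 ends → EV4 and EV3 overlap.
EV6 starts after EV4 ends — done with EV4.
EV6 starts after EV3 ends — done with EV3.
EV5 starts before EV6 ends → EV6 and EV5 overlap.
Overlapping pairs: EV1 & EV2, EV3 & EV4, EV5 & EV6 — 3 in total.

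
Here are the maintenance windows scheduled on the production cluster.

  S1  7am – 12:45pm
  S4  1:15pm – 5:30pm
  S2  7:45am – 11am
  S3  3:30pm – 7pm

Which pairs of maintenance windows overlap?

S1 & S2, S3 & S4

Sorted by start: S1, S2, S4, S3.
S2 starts before S1 ends → S1 and S2 overlap.
S4 starts after S1 ends — done with S1.
S4 starts after S2 ends — done with S2.
S3 starts before S4 ends → S4 and S3 overlap.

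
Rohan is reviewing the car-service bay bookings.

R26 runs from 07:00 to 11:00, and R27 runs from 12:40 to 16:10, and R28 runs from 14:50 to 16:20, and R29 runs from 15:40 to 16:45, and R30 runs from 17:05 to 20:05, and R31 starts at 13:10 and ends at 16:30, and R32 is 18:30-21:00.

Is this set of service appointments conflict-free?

Check each pair: they overlap iff neither finishes before the other starts.
Sorted by start: R26, R27, R31, R28, R29, R30, R32.
R27 starts after R26 ends, so nothing later overlaps R26 either.
R31 starts before R27 ends → R27 and R31 overlap.
That's a conflict, so the schedule is not conflict-free.

No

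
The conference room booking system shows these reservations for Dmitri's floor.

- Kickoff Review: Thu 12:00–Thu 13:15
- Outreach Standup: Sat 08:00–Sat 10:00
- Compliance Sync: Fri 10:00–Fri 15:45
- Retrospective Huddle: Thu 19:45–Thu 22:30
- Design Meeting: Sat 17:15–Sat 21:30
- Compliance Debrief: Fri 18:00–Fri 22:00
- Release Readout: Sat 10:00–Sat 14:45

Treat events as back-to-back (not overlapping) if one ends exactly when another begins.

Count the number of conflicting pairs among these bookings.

Sorted by start: Kickoff Review, Retrospective Huddle, Compliance Sync, Compliance Debrief, Outreach Standup, Release Readout, Design Meeting.
Retrospective Huddle starts after Kickoff Review ends, so Kickoff Review has no further overlaps.
Compliance Sync starts after Retrospective Huddle ends, so Retrospective Huddle has no further overlaps.
Compliance Debrief starts after Compliance Sync ends, so Compliance Sync has no further overlaps.
Outreach Standup starts after Compliance Debrief ends, so Compliance Debrief has no further overlaps.
Release Readout starts exactly when Outreach Standup ends (back-to-back, no overlap), so Outreach Standup has no further overlaps.
Design Meeting starts after Release Readout ends.
No pair overlaps.

0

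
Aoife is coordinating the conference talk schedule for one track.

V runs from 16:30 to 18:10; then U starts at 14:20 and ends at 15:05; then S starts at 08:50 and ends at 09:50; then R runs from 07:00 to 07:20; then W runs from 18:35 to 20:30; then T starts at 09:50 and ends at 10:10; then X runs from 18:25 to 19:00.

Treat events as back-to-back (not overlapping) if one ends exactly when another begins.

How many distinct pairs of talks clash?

1

Sorted by start: R, S, T, U, V, X, W.
S starts after R ends, so nothing later overlaps R either.
T starts exactly when S ends (back-to-back, no overlap), so nothing later overlaps S either.
U starts after T ends, so nothing later overlaps T either.
V starts after U ends, so nothing later overlaps U either.
X starts after V ends, so nothing later overlaps V either.
W starts before X ends → X and W overlap.
Overlapping pairs: W & X — 1 in total.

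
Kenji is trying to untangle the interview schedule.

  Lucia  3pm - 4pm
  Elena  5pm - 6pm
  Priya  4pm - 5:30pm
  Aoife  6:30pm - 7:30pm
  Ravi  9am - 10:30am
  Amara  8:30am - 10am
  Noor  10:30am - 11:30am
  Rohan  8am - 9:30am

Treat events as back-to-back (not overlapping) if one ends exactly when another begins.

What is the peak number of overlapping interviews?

Sweep the timeline, counting +1 at each start and −1 at each end (ends before starts at a tie):
8am start Rohan → 1
8:30am start Amara → 2
9am start Ravi → 3
9:30am end Rohan → 2
10am end Amara → 1
10:30am end Ravi → 0
10:30am start Noor → 1
11:30am end Noor → 0
3pm start Lucia → 1
4pm end Lucia → 0
4pm start Priya → 1
5pm start Elena → 2
5:30pm end Priya → 1
6pm end Elena → 0
6:30pm start Aoife → 1
7:30pm end Aoife → 0
Peak is 3, at 9am (Amara, Ravi, Rohan).

3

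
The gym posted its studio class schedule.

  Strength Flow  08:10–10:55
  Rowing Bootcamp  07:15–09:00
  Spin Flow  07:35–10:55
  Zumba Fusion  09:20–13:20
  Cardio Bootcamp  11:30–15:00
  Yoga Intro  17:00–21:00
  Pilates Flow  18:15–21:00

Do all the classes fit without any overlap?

Two intervals overlap when each starts before the other ends.
Sorted by start: Rowing Bootcamp, Spin Flow, Strength Flow, Zumba Fusion, Cardio Bootcamp, Yoga Intro, Pilates Flow.
Spin Flow starts before Rowing Bootcamp ends → Rowing Bootcamp and Spin Flow overlap.
That's a conflict, so the schedule is not conflict-free.

No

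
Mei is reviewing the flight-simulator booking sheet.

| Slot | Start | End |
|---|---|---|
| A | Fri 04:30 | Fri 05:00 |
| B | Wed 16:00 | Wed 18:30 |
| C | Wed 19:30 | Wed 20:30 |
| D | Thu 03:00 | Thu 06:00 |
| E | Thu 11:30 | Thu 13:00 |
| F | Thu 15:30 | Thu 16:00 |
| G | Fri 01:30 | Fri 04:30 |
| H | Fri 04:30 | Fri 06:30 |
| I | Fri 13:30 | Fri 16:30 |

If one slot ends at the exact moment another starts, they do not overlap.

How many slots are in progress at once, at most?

2

Walk through starts and ends in time order (an end at T is processed before a start at T):
Wed 16:00 start B → 1
Wed 18:30 end B → 0
Wed 19:30 start C → 1
Wed 20:30 end C → 0
Thu 03:00 start D → 1
Thu 06:00 end D → 0
Thu 11:30 start E → 1
Thu 13:00 end E → 0
Thu 15:30 start F → 1
Thu 16:00 end F → 0
Fri 01:30 start G → 1
Fri 04:30 end G → 0
Fri 04:30 start A → 1
Fri 04:30 start H → 2
Fri 05:00 end A → 1
Fri 06:30 end H → 0
Fri 13:30 start I → 1
Fri 16:30 end I → 0
Peak is 2, at Fri 04:30 (A, H).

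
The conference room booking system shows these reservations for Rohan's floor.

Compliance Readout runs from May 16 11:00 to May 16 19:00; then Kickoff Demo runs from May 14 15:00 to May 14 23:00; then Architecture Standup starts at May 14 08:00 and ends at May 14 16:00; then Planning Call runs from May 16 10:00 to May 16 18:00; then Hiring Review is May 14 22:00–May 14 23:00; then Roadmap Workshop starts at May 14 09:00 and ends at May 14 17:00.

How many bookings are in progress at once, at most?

3

Sweep the timeline, counting +1 at each start and −1 at each end (ends before starts at a tie):
May 14 08:00 start Architecture Standup → 1
May 14 09:00 start Roadmap Workshop → 2
May 14 15:00 start Kickoff Demo → 3
May 14 16:00 end Architecture Standup → 2
May 14 17:00 end Roadmap Workshop → 1
May 14 22:00 start Hiring Review → 2
May 14 23:00 end Hiring Review → 1
May 14 23:00 end Kickoff Demo → 0
May 16 10:00 start Planning Call → 1
May 16 11:00 start Compliance Readout → 2
May 16 18:00 end Planning Call → 1
May 16 19:00 end Compliance Readout → 0
Peak is 3, at May 14 15:00 (Architecture Standup, Kickoff Demo, Roadmap Workshop).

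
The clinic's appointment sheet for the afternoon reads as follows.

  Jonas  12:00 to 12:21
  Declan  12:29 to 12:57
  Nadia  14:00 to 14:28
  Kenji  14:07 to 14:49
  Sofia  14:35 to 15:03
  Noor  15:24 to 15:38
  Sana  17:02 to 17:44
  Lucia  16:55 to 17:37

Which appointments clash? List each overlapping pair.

Sorted by start: Jonas, Declan, Nadia, Kenji, Sofia, Noor, Lucia, Sana.
Declan starts after Jonas ends, so Jonas has no further overlaps.
Nadia starts after Declan ends, so Declan has no further overlaps.
Kenji starts before Nadia ends → Nadia and Kenji overlap.
Sofia starts after Nadia ends, so Nadia has no further overlaps.
Sofia starts before Kenji ends → Kenji and Sofia overlap.
Noor starts after Kenji ends, so Kenji has no further overlaps.
Noor starts after Sofia ends, so Sofia has no further overlaps.
Lucia starts after Noor ends, so Noor has no further overlaps.
Sana starts before Lucia ends → Lucia and Sana overlap.

Kenji & Nadia, Kenji & Sofia, Lucia & Sana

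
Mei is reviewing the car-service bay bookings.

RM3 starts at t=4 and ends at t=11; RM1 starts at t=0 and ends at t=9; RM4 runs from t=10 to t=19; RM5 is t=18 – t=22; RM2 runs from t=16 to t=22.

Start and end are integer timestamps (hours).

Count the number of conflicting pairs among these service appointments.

5

Sorted by start: RM1, RM3, RM4, RM2, RM5.
RM3 starts before RM1 ends → RM1 and RM3 overlap.
RM4 starts after RM1 ends; RM1 is clear from here.
RM4 starts before RM3 ends → RM3 and RM4 overlap.
RM2 starts after RM3 ends; RM3 is clear from here.
RM2 starts before RM4 ends → RM4 and RM2 overlap.
RM5 starts before RM4 ends → RM4 and RM5 overlap.
RM5 starts before RM2 ends → RM2 and RM5 overlap.
Overlapping pairs: RM1 & RM3, RM2 & RM4, RM2 & RM5, RM3 & RM4, RM4 & RM5 — 5 in total.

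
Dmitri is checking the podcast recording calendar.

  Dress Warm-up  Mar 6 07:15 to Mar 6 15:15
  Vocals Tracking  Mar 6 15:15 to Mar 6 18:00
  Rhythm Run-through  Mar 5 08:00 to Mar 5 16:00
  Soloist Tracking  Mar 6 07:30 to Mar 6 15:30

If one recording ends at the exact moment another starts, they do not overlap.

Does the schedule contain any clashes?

Sorted by start: Rhythm Run-through, Dress Warm-up, Soloist Tracking, Vocals Tracking.
Dress Warm-up starts after Rhythm Run-through ends — done with Rhythm Run-through.
Soloist Tracking starts before Dress Warm-up ends → Dress Warm-up and Soloist Tracking overlap.
That's a conflict, so the schedule is not conflict-free.

Yes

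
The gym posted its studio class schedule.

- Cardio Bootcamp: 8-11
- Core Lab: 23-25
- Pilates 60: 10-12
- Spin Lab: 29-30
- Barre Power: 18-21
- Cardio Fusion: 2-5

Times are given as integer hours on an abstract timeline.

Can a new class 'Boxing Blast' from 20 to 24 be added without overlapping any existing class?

No — it overlaps Barre Power, Core Lab

Cardio Fusion: ends 5 at or before Boxing Blast starts 20 → clear.
Cardio Bootcamp: ends 11 at or before Boxing Blast starts 20 → clear.
Pilates 60: ends 12 at or before Boxing Blast starts 20 → clear.
Barre Power: starts 18 before Boxing Blast ends 24, and ends 21 after Boxing Blast starts 20 → overlap.
Core Lab: starts 23 before Boxing Blast ends 24, and ends 25 after Boxing Blast starts 20 → overlap.
Spin Lab: starts 29 at or after Boxing Blast ends 24 → clear.
Boxing Blast overlaps Barre Power, Core Lab.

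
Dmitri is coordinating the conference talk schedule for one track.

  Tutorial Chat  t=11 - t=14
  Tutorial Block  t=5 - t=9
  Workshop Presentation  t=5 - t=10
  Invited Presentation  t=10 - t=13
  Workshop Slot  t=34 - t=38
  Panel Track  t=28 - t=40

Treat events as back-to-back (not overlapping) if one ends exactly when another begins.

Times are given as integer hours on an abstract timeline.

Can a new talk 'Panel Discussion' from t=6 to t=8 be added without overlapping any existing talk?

No — it overlaps Tutorial Block, Workshop Presentation

Tutorial Block: starts t=5 before Panel Discussion ends t=8, and ends t=9 after Panel Discussion starts t=6 → overlap.
Workshop Presentation: starts t=5 before Panel Discussion ends t=8, and ends t=10 after Panel Discussion starts t=6 → overlap.
Invited Presentation: starts t=10 at or after Panel Discussion ends t=8 → clear.
Tutorial Chat: starts t=11 at or after Panel Discussion ends t=8 → clear.
Panel Track: starts t=28 at or after Panel Discussion ends t=8 → clear.
Workshop Slot: starts t=34 at or after Panel Discussion ends t=8 → clear.
Panel Discussion overlaps Tutorial Block, Workshop Presentation.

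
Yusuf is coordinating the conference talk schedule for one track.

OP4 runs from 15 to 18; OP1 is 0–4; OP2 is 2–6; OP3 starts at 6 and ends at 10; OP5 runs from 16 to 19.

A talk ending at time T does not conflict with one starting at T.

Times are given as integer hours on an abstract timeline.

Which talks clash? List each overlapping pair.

Sorted by start: OP1, OP2, OP3, OP4, OP5.
OP2 starts before OP1 ends → OP1 and OP2 overlap.
OP3 starts after OP1 ends — done with OP1.
OP3 starts exactly when OP2 ends (back-to-back, no overlap) — done with OP2.
OP4 starts after OP3 ends — done with OP3.
OP5 starts before OP4 ends → OP4 and OP5 overlap.

OP1 & OP2, OP4 & OP5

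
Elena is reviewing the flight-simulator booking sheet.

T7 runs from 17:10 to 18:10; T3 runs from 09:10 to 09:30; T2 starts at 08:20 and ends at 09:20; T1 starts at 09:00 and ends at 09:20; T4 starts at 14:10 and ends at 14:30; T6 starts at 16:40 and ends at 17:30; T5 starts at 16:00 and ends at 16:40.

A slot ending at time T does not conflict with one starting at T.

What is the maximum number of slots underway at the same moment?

3

Sweep the timeline, counting +1 at each start and −1 at each end (ends before starts at a tie):
08:20 start T2 → 1
09:00 start T1 → 2
09:10 start T3 → 3
09:20 end T1 → 2
09:20 end T2 → 1
09:30 end T3 → 0
14:10 start T4 → 1
14:30 end T4 → 0
16:00 start T5 → 1
16:40 end T5 → 0
16:40 start T6 → 1
17:10 start T7 → 2
17:30 end T6 → 1
18:10 end T7 → 0
Peak is 3, at 09:10 (T1, T2, T3).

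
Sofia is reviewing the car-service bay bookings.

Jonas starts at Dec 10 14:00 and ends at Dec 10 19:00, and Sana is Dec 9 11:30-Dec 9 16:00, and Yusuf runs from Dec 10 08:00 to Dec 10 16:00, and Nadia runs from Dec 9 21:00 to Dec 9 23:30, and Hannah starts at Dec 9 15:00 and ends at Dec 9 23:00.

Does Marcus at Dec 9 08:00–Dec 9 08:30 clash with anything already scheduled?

No — it doesn't clash with anything

Sana: starts Dec 9 11:30 at or after Marcus ends Dec 9 08:30 → clear.
Hannah: starts Dec 9 15:00 at or after Marcus ends Dec 9 08:30 → clear.
Nadia: starts Dec 9 21:00 at or after Marcus ends Dec 9 08:30 → clear.
Yusuf: starts Dec 10 08:00 at or after Marcus ends Dec 9 08:30 → clear.
Jonas: starts Dec 10 14:00 at or after Marcus ends Dec 9 08:30 → clear.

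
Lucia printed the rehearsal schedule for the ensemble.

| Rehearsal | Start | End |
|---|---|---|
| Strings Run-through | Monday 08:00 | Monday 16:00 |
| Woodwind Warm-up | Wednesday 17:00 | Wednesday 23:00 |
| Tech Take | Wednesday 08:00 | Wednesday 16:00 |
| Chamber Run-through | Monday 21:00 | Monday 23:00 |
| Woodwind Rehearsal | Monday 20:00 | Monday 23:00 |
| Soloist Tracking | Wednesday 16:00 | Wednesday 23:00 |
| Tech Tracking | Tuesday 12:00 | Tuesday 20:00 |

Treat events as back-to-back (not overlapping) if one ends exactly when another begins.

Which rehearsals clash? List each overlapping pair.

Chamber Run-through & Woodwind Rehearsal, Soloist Tracking & Woodwind Warm-up

Check each pair: they overlap iff neither finishes before the other starts.
Sorted by start: Strings Run-through, Woodwind Rehearsal, Chamber Run-through, Tech Tracking, Tech Take, Soloist Tracking, Woodwind Warm-up.
Woodwind Rehearsal starts after Strings Run-through ends; Strings Run-through is clear from here.
Chamber Run-through starts before Woodwind Rehearsal ends → Woodwind Rehearsal and Chamber Run-through overlap.
Tech Tracking starts after Woodwind Rehearsal ends; Woodwind Rehearsal is clear from here.
Tech Tracking starts after Chamber Run-through ends; Chamber Run-through is clear from here.
Tech Take starts after Tech Tracking ends; Tech Tracking is clear from here.
Soloist Tracking starts exactly when Tech Take ends (back-to-back, no overlap); Tech Take is clear from here.
Woodwind Warm-up starts before Soloist Tracking ends → Soloist Tracking and Woodwind Warm-up overlap.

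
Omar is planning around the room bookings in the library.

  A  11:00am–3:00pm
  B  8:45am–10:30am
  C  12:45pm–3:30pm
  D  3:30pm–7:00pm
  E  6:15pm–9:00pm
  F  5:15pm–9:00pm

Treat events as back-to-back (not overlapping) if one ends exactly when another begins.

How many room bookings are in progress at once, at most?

3

Walk through starts and ends in time order (an end at T is processed before a start at T):
8:45am start B → 1
10:30am end B → 0
11:00am start A → 1
12:45pm start C → 2
3:00pm end A → 1
3:30pm end C → 0
3:30pm start D → 1
5:15pm start F → 2
6:15pm start E → 3
7:00pm end D → 2
9:00pm end E → 1
9:00pm end F → 0
Peak is 3, at 6:15pm (D, E, F).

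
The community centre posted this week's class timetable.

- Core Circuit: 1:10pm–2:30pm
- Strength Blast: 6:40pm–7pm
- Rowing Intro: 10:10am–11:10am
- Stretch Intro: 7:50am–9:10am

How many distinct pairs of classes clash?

Sorted by start: Stretch Intro, Rowing Intro, Core Circuit, Strength Blast.
Rowing Intro starts after Stretch Intro ends, so Stretch Intro has no further overlaps.
Core Circuit starts after Rowing Intro ends, so Rowing Intro has no further overlaps.
Strength Blast starts after Core Circuit ends.
No pair overlaps.

0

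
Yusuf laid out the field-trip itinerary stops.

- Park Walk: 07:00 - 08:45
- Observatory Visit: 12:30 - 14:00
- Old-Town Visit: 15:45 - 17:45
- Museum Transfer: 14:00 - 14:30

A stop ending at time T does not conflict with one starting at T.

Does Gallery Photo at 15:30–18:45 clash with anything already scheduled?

Park Walk: ends 08:45 at or before Gallery Photo starts 15:30 → clear.
Observatory Visit: ends 14:00 at or before Gallery Photo starts 15:30 → clear.
Museum Transfer: ends 14:30 at or before Gallery Photo starts 15:30 → clear.
Old-Town Visit: starts 15:45 before Gallery Photo ends 18:45, and ends 17:45 after Gallery Photo starts 15:30 → overlap.
Gallery Photo overlaps Old-Town Visit.

Yes — it overlaps Old-Town Visit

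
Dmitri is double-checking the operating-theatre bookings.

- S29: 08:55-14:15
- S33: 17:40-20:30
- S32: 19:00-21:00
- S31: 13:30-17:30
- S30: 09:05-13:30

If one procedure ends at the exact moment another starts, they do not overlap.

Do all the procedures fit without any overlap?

No

Two intervals overlap when each starts before the other ends.
Sorted by start: S29, S30, S31, S33, S32.
S30 starts before S29 ends → S29 and S30 overlap.
That's a conflict, so the schedule is not conflict-free.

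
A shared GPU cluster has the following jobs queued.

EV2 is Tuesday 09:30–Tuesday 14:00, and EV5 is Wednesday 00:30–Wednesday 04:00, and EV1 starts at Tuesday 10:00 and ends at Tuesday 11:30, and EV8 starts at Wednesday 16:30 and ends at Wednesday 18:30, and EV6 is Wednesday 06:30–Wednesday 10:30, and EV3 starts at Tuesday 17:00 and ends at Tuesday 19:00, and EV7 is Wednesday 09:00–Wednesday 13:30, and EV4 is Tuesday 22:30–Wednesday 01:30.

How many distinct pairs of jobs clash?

Sorted by start: EV2, EV1, EV3, EV4, EV5, EV6, EV7, EV8.
EV1 starts before EV2 ends → EV2 and EV1 overlap.
EV3 starts after EV2 ends, so EV2 has no further overlaps.
EV3 starts after EV1 ends, so EV1 has no further overlaps.
EV4 starts after EV3 ends, so EV3 has no further overlaps.
EV5 starts before EV4 ends → EV4 and EV5 overlap.
EV6 starts after EV4 ends, so EV4 has no further overlaps.
EV6 starts after EV5 ends, so EV5 has no further overlaps.
EV7 starts before EV6 ends → EV6 and EV7 overlap.
EV8 starts after EV6 ends.
EV8 starts after EV7 ends.
Overlapping pairs: EV1 & EV2, EV4 & EV5, EV6 & EV7 — 3 in total.

3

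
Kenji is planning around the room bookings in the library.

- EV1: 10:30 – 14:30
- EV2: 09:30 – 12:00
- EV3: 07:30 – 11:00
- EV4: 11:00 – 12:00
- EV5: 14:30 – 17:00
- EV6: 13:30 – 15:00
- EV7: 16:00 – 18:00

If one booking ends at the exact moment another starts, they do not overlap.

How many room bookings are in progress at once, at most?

Sort all start/end points and keep a running count:
07:30 start EV3 → 1
09:30 start EV2 → 2
10:30 start EV1 → 3
11:00 end EV3 → 2
11:00 start EV4 → 3
12:00 end EV2 → 2
12:00 end EV4 → 1
13:30 start EV6 → 2
14:30 end EV1 → 1
14:30 start EV5 → 2
15:00 end EV6 → 1
16:00 start EV7 → 2
17:00 end EV5 → 1
18:00 end EV7 → 0
Peak is 3, at 10:30 (EV1, EV2, EV3).

3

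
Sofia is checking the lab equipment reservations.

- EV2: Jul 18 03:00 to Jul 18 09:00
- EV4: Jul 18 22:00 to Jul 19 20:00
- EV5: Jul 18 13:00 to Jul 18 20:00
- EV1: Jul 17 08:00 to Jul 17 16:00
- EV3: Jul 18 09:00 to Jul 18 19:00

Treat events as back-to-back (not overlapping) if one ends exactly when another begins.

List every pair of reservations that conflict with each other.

Sorted by start: EV1, EV2, EV3, EV5, EV4.
EV2 starts after EV1 ends — done with EV1.
EV3 starts exactly when EV2 ends (back-to-back, no overlap) — done with EV2.
EV5 starts before EV3 ends → EV3 and EV5 overlap.
EV4 starts after EV3 ends.
EV4 starts after EV5 ends.

EV3 & EV5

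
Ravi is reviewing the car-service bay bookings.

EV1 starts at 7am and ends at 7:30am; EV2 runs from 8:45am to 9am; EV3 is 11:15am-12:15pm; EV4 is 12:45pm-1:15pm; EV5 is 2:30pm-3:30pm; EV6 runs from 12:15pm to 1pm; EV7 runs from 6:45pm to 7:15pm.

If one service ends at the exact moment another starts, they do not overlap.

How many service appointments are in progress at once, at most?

Sweep the timeline, counting +1 at each start and −1 at each end (ends before starts at a tie):
7am start EV1 → 1
7:30am end EV1 → 0
8:45am start EV2 → 1
9am end EV2 → 0
11:15am start EV3 → 1
12:15pm end EV3 → 0
12:15pm start EV6 → 1
12:45pm start EV4 → 2
1pm end EV6 → 1
1:15pm end EV4 → 0
2:30pm start EV5 → 1
3:30pm end EV5 → 0
6:45pm start EV7 → 1
7:15pm end EV7 → 0
Peak is 2, at 12:45pm (EV4, EV6).

2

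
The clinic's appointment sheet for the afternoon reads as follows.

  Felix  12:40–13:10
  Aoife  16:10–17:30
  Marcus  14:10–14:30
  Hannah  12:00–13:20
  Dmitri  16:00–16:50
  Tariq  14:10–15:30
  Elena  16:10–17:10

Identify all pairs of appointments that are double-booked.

Two intervals overlap when each starts before the other ends.
Sorted by start: Hannah, Felix, Tariq, Marcus, Dmitri, Elena, Aoife.
Felix starts before Hannah ends → Hannah and Felix overlap.
Tariq starts after Hannah ends; Hannah is clear from here.
Tariq starts after Felix ends; Felix is clear from here.
Marcus starts before Tariq ends → Tariq and Marcus overlap.
Dmitri starts after Tariq ends; Tariq is clear from here.
Dmitri starts after Marcus ends; Marcus is clear from here.
Elena starts before Dmitri ends → Dmitri and Elena overlap.
Aoife starts before Dmitri ends → Dmitri and Aoife overlap.
Aoife starts before Elena ends → Elena and Aoife overlap.

Aoife & Dmitri, Aoife & Elena, Dmitri & Elena, Felix & Hannah, Marcus & Tariq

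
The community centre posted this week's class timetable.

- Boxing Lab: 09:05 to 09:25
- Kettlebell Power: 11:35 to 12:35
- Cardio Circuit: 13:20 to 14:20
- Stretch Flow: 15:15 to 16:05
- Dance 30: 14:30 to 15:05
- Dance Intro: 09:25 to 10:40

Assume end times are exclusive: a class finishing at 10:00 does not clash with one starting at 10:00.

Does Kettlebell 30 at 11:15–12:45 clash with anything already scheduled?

Boxing Lab: ends 09:25 at or before Kettlebell 30 starts 11:15 → clear.
Dance Intro: ends 10:40 at or before Kettlebell 30 starts 11:15 → clear.
Kettlebell Power: starts 11:35 before Kettlebell 30 ends 12:45, and ends 12:35 after Kettlebell 30 starts 11:15 → overlap.
Cardio Circuit: starts 13:20 at or after Kettlebell 30 ends 12:45 → clear.
Dance 30: starts 14:30 at or after Kettlebell 30 ends 12:45 → clear.
Stretch Flow: starts 15:15 at or after Kettlebell 30 ends 12:45 → clear.
Kettlebell 30 overlaps Kettlebell Power.

Yes — it overlaps Kettlebell Power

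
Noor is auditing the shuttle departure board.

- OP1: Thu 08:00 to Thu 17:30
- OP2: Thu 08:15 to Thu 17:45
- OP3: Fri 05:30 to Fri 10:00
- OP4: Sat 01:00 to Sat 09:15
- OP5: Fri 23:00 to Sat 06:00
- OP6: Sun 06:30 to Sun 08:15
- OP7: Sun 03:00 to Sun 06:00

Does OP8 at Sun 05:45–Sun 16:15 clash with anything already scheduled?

OP1: ends Thu 17:30 at or before OP8 starts Sun 05:45 → clear.
OP2: ends Thu 17:45 at or before OP8 starts Sun 05:45 → clear.
OP3: ends Fri 10:00 at or before OP8 starts Sun 05:45 → clear.
OP5: ends Sat 06:00 at or before OP8 starts Sun 05:45 → clear.
OP4: ends Sat 09:15 at or before OP8 starts Sun 05:45 → clear.
OP7: starts Sun 03:00 before OP8 ends Sun 16:15, and ends Sun 06:00 after OP8 starts Sun 05:45 → overlap.
OP6: starts Sun 06:30 before OP8 ends Sun 16:15, and ends Sun 08:15 after OP8 starts Sun 05:45 → overlap.
OP8 overlaps OP6, OP7.

Yes — it overlaps OP6, OP7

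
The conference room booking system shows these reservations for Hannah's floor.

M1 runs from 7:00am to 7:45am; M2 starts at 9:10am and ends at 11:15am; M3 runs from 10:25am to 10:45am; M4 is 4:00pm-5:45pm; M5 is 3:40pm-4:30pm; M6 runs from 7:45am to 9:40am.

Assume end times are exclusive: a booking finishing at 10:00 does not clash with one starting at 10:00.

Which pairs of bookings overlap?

M2 & M3, M2 & M6, M4 & M5

Check each pair: they overlap iff neither finishes before the other starts.
Sorted by start: M1, M6, M2, M3, M5, M4.
M6 starts exactly when M1 ends (back-to-back, no overlap); M1 is clear from here.
M2 starts before M6 ends → M6 and M2 overlap.
M3 starts after M6 ends; M6 is clear from here.
M3 starts before M2 ends → M2 and M3 overlap.
M5 starts after M2 ends; M2 is clear from here.
M5 starts after M3 ends; M3 is clear from here.
M4 starts before M5 ends → M5 and M4 overlap.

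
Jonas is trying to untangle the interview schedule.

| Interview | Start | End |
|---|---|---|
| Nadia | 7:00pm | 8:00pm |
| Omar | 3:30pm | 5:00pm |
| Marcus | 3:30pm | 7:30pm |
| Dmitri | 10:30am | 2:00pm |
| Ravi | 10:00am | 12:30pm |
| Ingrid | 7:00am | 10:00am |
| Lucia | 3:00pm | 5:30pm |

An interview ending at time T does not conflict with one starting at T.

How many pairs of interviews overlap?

5

Sorted by start: Ingrid, Ravi, Dmitri, Lucia, Omar, Marcus, Nadia.
Ravi starts exactly when Ingrid ends (back-to-back, no overlap) — done with Ingrid.
Dmitri starts before Ravi ends → Ravi and Dmitri overlap.
Lucia starts after Ravi ends — done with Ravi.
Lucia starts after Dmitri ends — done with Dmitri.
Omar starts before Lucia ends → Lucia and Omar overlap.
Marcus starts before Lucia ends → Lucia and Marcus overlap.
Nadia starts after Lucia ends.
Marcus starts before Omar ends → Omar and Marcus overlap.
Nadia starts after Omar ends.
Nadia starts before Marcus ends → Marcus and Nadia overlap.
Overlapping pairs: Dmitri & Ravi, Lucia & Marcus, Lucia & Omar, Marcus & Nadia, Marcus & Omar — 5 in total.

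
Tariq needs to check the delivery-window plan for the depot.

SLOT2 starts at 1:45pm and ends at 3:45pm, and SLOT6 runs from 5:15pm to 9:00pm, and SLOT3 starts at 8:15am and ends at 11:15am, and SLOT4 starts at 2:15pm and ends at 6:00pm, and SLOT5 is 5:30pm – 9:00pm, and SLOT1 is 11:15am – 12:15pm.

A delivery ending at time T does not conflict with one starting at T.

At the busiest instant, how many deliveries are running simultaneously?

3

Sort all start/end points and keep a running count:
8:15am start SLOT3 → 1
11:15am end SLOT3 → 0
11:15am start SLOT1 → 1
12:15pm end SLOT1 → 0
1:45pm start SLOT2 → 1
2:15pm start SLOT4 → 2
3:45pm end SLOT2 → 1
5:15pm start SLOT6 → 2
5:30pm start SLOT5 → 3
6:00pm end SLOT4 → 2
9:00pm end SLOT5 → 1
9:00pm end SLOT6 → 0
Peak is 3, at 5:30pm (SLOT4, SLOT5, SLOT6).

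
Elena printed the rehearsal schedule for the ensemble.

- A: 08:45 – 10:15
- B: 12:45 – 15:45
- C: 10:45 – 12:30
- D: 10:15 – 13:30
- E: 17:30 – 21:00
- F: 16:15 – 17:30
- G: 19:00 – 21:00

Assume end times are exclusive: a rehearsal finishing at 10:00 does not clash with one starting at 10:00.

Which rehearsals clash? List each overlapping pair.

B & D, C & D, E & G

Sorted by start: A, D, C, B, F, E, G.
D starts exactly when A ends (back-to-back, no overlap), so A has no further overlaps.
C starts before D ends → D and C overlap.
B starts before D ends → D and B overlap.
F starts after D ends, so D has no further overlaps.
B starts after C ends, so C has no further overlaps.
F starts after B ends, so B has no further overlaps.
E starts exactly when F ends (back-to-back, no overlap), so F has no further overlaps.
G starts before E ends → E and G overlap.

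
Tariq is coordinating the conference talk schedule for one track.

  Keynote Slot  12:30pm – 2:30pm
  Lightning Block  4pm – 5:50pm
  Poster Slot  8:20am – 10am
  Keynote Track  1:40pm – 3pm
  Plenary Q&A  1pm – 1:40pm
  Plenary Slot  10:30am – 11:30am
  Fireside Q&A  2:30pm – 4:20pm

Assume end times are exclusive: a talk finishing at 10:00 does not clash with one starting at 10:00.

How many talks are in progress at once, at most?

Sort all start/end points and keep a running count:
8:20am start Poster Slot → 1
10am end Poster Slot → 0
10:30am start Plenary Slot → 1
11:30am end Plenary Slot → 0
12:30pm start Keynote Slot → 1
1pm start Plenary Q&A → 2
1:40pm end Plenary Q&A → 1
1:40pm start Keynote Track → 2
2:30pm end Keynote Slot → 1
2:30pm start Fireside Q&A → 2
3pm end Keynote Track → 1
4pm start Lightning Block → 2
4:20pm end Fireside Q&A → 1
5:50pm end Lightning Block → 0
Peak is 2, at 1pm (Keynote Slot, Plenary Q&A).

2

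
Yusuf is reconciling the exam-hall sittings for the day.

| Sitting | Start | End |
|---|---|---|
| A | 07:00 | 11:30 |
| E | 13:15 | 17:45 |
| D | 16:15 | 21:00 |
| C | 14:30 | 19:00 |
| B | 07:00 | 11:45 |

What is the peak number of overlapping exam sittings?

Walk through starts and ends in time order (an end at T is processed before a start at T):
07:00 start A → 1
07:00 start B → 2
11:30 end A → 1
11:45 end B → 0
13:15 start E → 1
14:30 start C → 2
16:15 start D → 3
17:45 end E → 2
19:00 end C → 1
21:00 end D → 0
Peak is 3, at 16:15 (C, D, E).

3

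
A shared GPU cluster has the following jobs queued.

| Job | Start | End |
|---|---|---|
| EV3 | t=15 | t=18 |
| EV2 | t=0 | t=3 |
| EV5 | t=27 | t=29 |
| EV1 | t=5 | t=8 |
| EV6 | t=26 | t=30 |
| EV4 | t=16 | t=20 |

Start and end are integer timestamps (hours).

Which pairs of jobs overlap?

EV3 & EV4, EV5 & EV6

Check each pair: they overlap iff neither finishes before the other starts.
Sorted by start: EV2, EV1, EV3, EV4, EV6, EV5.
EV1 starts after EV2 ends, so EV2 has no further overlaps.
EV3 starts after EV1 ends, so EV1 has no further overlaps.
EV4 starts before EV3 ends → EV3 and EV4 overlap.
EV6 starts after EV3 ends, so EV3 has no further overlaps.
EV6 starts after EV4 ends, so EV4 has no further overlaps.
EV5 starts before EV6 ends → EV6 and EV5 overlap.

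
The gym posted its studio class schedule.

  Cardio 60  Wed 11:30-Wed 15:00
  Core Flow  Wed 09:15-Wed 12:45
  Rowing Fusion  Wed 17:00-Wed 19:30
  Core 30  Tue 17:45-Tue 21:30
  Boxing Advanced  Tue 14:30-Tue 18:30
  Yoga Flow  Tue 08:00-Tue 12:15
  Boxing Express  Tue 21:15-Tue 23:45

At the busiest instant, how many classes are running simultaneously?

Walk through starts and ends in time order (an end at T is processed before a start at T):
Tue 08:00 start Yoga Flow → 1
Tue 12:15 end Yoga Flow → 0
Tue 14:30 start Boxing Advanced → 1
Tue 17:45 start Core 30 → 2
Tue 18:30 end Boxing Advanced → 1
Tue 21:15 start Boxing Express → 2
Tue 21:30 end Core 30 → 1
Tue 23:45 end Boxing Express → 0
Wed 09:15 start Core Flow → 1
Wed 11:30 start Cardio 60 → 2
Wed 12:45 end Core Flow → 1
Wed 15:00 end Cardio 60 → 0
Wed 17:00 start Rowing Fusion → 1
Wed 19:30 end Rowing Fusion → 0
Peak is 2, at Tue 17:45 (Boxing Advanced, Core 30).

2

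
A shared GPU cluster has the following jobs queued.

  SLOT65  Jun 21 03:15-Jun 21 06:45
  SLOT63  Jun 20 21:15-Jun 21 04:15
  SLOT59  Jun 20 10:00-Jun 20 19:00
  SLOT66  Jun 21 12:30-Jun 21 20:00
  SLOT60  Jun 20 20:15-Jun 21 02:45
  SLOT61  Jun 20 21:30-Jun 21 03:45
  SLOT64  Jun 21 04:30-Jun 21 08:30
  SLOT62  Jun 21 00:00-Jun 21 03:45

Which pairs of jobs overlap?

SLOT60 & SLOT61, SLOT60 & SLOT62, SLOT60 & SLOT63, SLOT61 & SLOT62, SLOT61 & SLOT63, SLOT61 & SLOT65, SLOT62 & SLOT63, SLOT62 & SLOT65, SLOT63 & SLOT65, SLOT64 & SLOT65

Sorted by start: SLOT59, SLOT60, SLOT63, SLOT61, SLOT62, SLOT65, SLOT64, SLOT66.
SLOT60 starts after SLOT59 ends, so nothing later overlaps SLOT59 either.
SLOT63 starts before SLOT60 ends → SLOT60 and SLOT63 overlap.
SLOT61 starts before SLOT60 ends → SLOT60 and SLOT61 overlap.
SLOT62 starts before SLOT60 ends → SLOT60 and SLOT62 overlap.
SLOT65 starts after SLOT60 ends, so nothing later overlaps SLOT60 either.
SLOT61 starts before SLOT63 ends → SLOT63 and SLOT61 overlap.
SLOT62 starts before SLOT63 ends → SLOT63 and SLOT62 overlap.
SLOT65 starts before SLOT63 ends → SLOT63 and SLOT65 overlap.
SLOT64 starts after SLOT63 ends, so nothing later overlaps SLOT63 either.
SLOT62 starts before SLOT61 ends → SLOT61 and SLOT62 overlap.
SLOT65 starts before SLOT61 ends → SLOT61 and SLOT65 overlap.
SLOT64 starts after SLOT61 ends, so nothing later overlaps SLOT61 either.
SLOT65 starts before SLOT62 ends → SLOT62 and SLOT65 overlap.
SLOT64 starts after SLOT62 ends, so nothing later overlaps SLOT62 either.
SLOT64 starts before SLOT65 ends → SLOT65 and SLOT64 overlap.
SLOT66 starts after SLOT65 ends.
SLOT66 starts after SLOT64 ends.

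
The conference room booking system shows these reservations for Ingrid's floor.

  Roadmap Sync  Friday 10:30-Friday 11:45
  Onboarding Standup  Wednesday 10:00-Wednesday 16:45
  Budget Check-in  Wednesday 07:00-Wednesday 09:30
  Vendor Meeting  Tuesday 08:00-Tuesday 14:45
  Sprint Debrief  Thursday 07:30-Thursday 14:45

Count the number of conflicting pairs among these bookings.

0

Check each pair: they overlap iff neither finishes before the other starts.
Sorted by start: Vendor Meeting, Budget Check-in, Onboarding Standup, Sprint Debrief, Roadmap Sync.
Budget Check-in starts after Vendor Meeting ends — done with Vendor Meeting.
Onboarding Standup starts after Budget Check-in ends — done with Budget Check-in.
Sprint Debrief starts after Onboarding Standup ends — done with Onboarding Standup.
Roadmap Sync starts after Sprint Debrief ends.
No pair overlaps.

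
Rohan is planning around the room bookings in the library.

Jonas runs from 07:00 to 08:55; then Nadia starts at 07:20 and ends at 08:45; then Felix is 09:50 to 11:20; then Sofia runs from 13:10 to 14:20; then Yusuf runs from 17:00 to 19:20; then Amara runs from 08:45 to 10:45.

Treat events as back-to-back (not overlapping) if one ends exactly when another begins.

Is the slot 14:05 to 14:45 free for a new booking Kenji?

Jonas: ends 08:55 at or before Kenji starts 14:05 → clear.
Nadia: ends 08:45 at or before Kenji starts 14:05 → clear.
Amara: ends 10:45 at or before Kenji starts 14:05 → clear.
Felix: ends 11:20 at or before Kenji starts 14:05 → clear.
Sofia: starts 13:10 before Kenji ends 14:45, and ends 14:20 after Kenji starts 14:05 → overlap.
Yusuf: starts 17:00 at or after Kenji ends 14:45 → clear.
Kenji overlaps Sofia.

No — it overlaps Sofia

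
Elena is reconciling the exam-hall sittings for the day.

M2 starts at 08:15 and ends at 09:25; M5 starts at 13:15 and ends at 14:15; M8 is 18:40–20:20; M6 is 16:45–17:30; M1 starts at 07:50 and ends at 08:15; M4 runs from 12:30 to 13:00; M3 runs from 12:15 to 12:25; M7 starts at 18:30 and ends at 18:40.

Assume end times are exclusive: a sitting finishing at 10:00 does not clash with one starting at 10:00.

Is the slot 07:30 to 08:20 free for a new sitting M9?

No — it overlaps M1, M2

M1: starts 07:50 before M9 ends 08:20, and ends 08:15 after M9 starts 07:30 → overlap.
M2: starts 08:15 before M9 ends 08:20, and ends 09:25 after M9 starts 07:30 → overlap.
M3: starts 12:15 at or after M9 ends 08:20 → clear.
M4: starts 12:30 at or after M9 ends 08:20 → clear.
M5: starts 13:15 at or after M9 ends 08:20 → clear.
M6: starts 16:45 at or after M9 ends 08:20 → clear.
M7: starts 18:30 at or after M9 ends 08:20 → clear.
M8: starts 18:40 at or after M9 ends 08:20 → clear.
M9 overlaps M1, M2.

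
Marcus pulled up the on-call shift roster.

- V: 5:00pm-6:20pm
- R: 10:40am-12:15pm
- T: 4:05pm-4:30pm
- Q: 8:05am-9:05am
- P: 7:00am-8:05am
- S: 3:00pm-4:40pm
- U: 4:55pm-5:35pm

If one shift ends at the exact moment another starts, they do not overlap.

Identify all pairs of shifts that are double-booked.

S & T, U & V

Sorted by start: P, Q, R, S, T, U, V.
Q starts exactly when P ends (back-to-back, no overlap) — done with P.
R starts after Q ends — done with Q.
S starts after R ends — done with R.
T starts before S ends → S and T overlap.
U starts after S ends — done with S.
U starts after T ends — done with T.
V starts before U ends → U and V overlap.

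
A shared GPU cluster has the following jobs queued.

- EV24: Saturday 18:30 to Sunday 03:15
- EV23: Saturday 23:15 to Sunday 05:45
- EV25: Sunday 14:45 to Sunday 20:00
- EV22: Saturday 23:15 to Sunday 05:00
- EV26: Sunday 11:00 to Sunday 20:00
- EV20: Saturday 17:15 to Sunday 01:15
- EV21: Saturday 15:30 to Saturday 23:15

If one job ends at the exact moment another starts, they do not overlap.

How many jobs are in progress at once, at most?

Sweep the timeline, counting +1 at each start and −1 at each end (ends before starts at a tie):
Saturday 15:30 start EV21 → 1
Saturday 17:15 start EV20 → 2
Saturday 18:30 start EV24 → 3
Saturday 23:15 end EV21 → 2
Saturday 23:15 start EV22 → 3
Saturday 23:15 start EV23 → 4
Sunday 01:15 end EV20 → 3
Sunday 03:15 end EV24 → 2
Sunday 05:00 end EV22 → 1
Sunday 05:45 end EV23 → 0
Sunday 11:00 start EV26 → 1
Sunday 14:45 start EV25 → 2
Sunday 20:00 end EV25 → 1
Sunday 20:00 end EV26 → 0
Peak is 4, at Saturday 23:15 (EV20, EV22, EV23, EV24).

4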